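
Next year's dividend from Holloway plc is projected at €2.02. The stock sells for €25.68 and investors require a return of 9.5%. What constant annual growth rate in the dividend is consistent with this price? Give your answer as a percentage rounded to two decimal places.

P = D₁/(r−g) ⇒ g = r − D₁/P = 0.095 − €2.02/€25.68 = 0.016340

1.63%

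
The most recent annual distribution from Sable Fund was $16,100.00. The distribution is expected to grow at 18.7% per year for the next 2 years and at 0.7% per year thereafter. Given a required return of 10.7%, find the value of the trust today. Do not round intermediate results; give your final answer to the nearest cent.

D_1 = 19110.70000
D_2 = 22684.40090
Terminal value at year 2: TV = D_2×(1+g_2)/(r−g_2) = 22843.19171/0.1 = 228431.91706
P_0 = D_1/(1+r)^1 + D_2/(1+r)^2 + TV/(1+r)^2
    = 17263.50497 + 18511.09340 + 186406.71057 = 222181.30894

$222181.31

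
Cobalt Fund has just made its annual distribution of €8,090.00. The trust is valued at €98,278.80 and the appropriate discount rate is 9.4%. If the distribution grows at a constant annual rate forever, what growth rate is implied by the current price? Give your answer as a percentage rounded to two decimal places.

P = D₀(1+g)/(r−g) ⇒ P(r−g) = D₀(1+g) ⇒ g(P+D₀) = P·r − D₀
g = (P·r − D₀)/(P + D₀) = (€98,278.80×0.094 − €8,090.00) / (€98,278.80 + €8,090.00) = 0.010795

1.08%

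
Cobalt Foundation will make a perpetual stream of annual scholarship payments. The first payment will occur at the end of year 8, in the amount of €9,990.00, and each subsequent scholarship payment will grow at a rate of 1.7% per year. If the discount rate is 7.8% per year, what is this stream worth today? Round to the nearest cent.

Value at end of year 7: C₁ / (r − g) = €9,990.00 / (0.078 − 0.017) = €163,770.4918
Discount to today: PV = €163,770.4918 / (1 + 0.078)^7 = €163,770.4918 / 1.691731 = €96,806.46

€96806.46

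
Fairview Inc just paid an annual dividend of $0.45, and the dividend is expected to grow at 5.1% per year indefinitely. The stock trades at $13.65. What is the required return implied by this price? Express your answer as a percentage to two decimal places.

D₁ = $0.45 × 1.051 = $0.4730
P = D₁/(r − g) ⇒ r = D₁/P + g = $0.4730/$13.65 + 0.051 = 0.034648 + 0.051 = 0.085648

8.56%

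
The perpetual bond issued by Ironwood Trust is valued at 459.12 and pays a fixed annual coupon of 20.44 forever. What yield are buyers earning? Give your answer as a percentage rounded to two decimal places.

P = C/r ⇒ r = C/P = 20.44/459.12 = 0.044520

4.45%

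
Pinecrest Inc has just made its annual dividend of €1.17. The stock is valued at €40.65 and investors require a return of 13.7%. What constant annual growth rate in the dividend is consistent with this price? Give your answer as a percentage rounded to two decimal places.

10.52%

P = D₀(1+g)/(r−g) ⇒ P(r−g) = D₀(1+g) ⇒ g(P+D₀) = P·r − D₀
g = (P·r − D₀)/(P + D₀) = (€40.65×0.137 − €1.17) / (€40.65 + €1.17) = 0.105190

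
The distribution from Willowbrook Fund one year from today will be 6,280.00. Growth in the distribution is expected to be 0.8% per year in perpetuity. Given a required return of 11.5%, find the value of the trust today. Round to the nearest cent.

58691.59

Growing perpetuity: P = D₁ / (r − g) = 6,280.0000 / (0.115 − 0.008) = 58,691.59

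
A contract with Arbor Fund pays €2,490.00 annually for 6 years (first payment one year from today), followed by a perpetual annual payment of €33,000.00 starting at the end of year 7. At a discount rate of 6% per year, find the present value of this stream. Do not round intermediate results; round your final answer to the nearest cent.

PV of 6-year annuity: €2,490.00 × [1 − (1+0.06)^−6] / 0.06 = 12244.13757
Perpetuity value at year 6: €33,000.00 / 0.06 = 550000.00000
PV of perpetuity: 550000.00000 / (1+0.06)^6 = 387728.29724
Total PV = 12244.13757 + 387728.29724 = 399972.43481

€399972.43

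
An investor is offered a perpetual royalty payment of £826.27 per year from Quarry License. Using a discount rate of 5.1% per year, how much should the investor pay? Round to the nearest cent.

£16201.37

Level perpetuity: PV = C / r = £826.27 / 0.051 = £16,201.37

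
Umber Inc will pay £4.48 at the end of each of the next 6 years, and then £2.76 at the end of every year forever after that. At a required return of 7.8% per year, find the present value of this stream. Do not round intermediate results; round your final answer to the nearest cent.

PV of 6-year annuity: £4.48 × [1 − (1+0.078)^−6] / 0.078 = 20.83676
Perpetuity value at year 6: £2.76 / 0.078 = 35.38462
PV of perpetuity: 35.38462 / (1+0.078)^6 = 22.54768
Total PV = 20.83676 + 22.54768 = 43.38444

£43.38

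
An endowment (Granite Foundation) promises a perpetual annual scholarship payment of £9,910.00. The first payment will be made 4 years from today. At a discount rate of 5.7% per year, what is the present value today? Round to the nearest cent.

Value at end of year 3: C / r = £9,910.00 / 0.057 = £173,859.6491
Discount to today: PV = £173,859.6491 / (1 + 0.057)^3 = £173,859.6491 / 1.180932 = £147,222.38

£147222.38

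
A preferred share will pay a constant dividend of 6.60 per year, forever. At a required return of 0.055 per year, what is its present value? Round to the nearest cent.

Level perpetuity: PV = C / r = 6.60 / 0.055 = 120.00

120.00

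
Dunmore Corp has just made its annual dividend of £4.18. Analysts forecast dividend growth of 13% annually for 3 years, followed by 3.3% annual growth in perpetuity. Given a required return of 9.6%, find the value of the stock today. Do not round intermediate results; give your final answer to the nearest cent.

D_1 = 4.72340
D_2 = 5.33744
D_3 = 6.03131
Terminal value at year 3: TV = D_3×(1+g_2)/(r−g_2) = 6.23034/0.063 = 98.89433
P_0 = D_1/(1+r)^1 + D_2/(1+r)^2 + D_3/(1+r)^3 + TV/(1+r)^3
    = 4.30967 + 4.44337 + 4.58121 + 75.11726 = 88.45150

£88.45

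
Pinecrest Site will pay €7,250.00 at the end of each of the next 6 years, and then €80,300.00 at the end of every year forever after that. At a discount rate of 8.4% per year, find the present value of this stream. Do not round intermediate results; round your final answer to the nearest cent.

PV of 6-year annuity: €7,250.00 × [1 − (1+0.084)^−6] / 0.084 = 33113.02774
Perpetuity value at year 6: €80,300.00 / 0.084 = 955952.38095
PV of perpetuity: 955952.38095 / (1+0.084)^6 = 589197.05306
Total PV = 33113.02774 + 589197.05306 = 622310.08080

€622310.08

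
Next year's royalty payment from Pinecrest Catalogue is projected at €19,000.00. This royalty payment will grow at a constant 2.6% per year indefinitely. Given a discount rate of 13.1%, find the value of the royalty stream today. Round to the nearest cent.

€180952.38

Growing perpetuity: P = D₁ / (r − g) = €19,000.0000 / (0.131 − 0.026) = €180,952.38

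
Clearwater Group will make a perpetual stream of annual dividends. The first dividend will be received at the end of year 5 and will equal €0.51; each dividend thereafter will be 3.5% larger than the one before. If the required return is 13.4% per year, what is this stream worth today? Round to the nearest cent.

€3.12

Value at end of year 4: C₁ / (r − g) = €0.51 / (0.134 − 0.035) = €5.1515
Discount to today: PV = €5.1515 / (1 + 0.134)^4 = €5.1515 / 1.653683 = €3.12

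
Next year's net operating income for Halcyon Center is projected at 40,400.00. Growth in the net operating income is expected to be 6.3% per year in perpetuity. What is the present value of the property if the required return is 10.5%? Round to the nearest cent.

Growing perpetuity: P = D₁ / (r − g) = 40,400.0000 / (0.105 − 0.063) = 961,904.76

961904.76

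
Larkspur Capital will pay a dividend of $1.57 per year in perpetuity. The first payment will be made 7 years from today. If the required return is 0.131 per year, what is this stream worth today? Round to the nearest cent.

Value at end of year 6: C / r = $1.57 / 0.131 = $11.9847
Discount to today: PV = $11.9847 / (1 + 0.131)^6 = $11.9847 / 2.093031 = $5.73

$5.73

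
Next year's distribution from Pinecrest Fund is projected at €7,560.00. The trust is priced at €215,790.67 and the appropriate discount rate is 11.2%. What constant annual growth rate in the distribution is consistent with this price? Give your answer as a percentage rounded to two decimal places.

P = D₁/(r−g) ⇒ g = r − D₁/P = 0.112 − €7,560.00/€215,790.67 = 0.076966

7.70%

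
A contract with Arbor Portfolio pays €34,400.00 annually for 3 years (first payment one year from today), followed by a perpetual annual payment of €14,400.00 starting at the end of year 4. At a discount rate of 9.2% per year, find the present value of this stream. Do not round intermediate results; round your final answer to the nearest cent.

€206967.72

PV of 3-year annuity: €34,400.00 × [1 − (1+0.092)^−3] / 0.092 = 86767.09024
Perpetuity value at year 3: €14,400.00 / 0.092 = 156521.73913
PV of perpetuity: 156521.73913 / (1+0.092)^3 = 120200.63159
Total PV = 86767.09024 + 120200.63159 = 206967.72183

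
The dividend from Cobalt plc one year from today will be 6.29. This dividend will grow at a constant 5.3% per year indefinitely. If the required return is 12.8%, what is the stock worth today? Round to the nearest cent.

Growing perpetuity: P = D₁ / (r − g) = 6.2900 / (0.128 − 0.053) = 83.87

83.87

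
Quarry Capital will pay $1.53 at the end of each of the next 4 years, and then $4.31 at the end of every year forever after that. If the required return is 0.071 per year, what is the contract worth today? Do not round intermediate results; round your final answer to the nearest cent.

$51.31

PV of 4-year annuity: $1.53 × [1 − (1+0.071)^−4] / 0.071 = 5.17076
Perpetuity value at year 4: $4.31 / 0.071 = 60.70423
PV of perpetuity: 60.70423 / (1+0.071)^4 = 46.13824
Total PV = 5.17076 + 46.13824 = 51.30900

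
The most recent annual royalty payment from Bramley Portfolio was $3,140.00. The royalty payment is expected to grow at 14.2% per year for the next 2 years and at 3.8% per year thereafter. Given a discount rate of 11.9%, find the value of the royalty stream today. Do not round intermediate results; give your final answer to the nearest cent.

$48384.59

D_1 = 3585.88000
D_2 = 4095.07496
Terminal value at year 2: TV = D_2×(1+g_2)/(r−g_2) = 4250.68781/0.081 = 52477.62727
P_0 = D_1/(1+r)^1 + D_2/(1+r)^2 + TV/(1+r)^2
    = 3204.53977 + 3270.40609 + 41909.64841 = 48384.59427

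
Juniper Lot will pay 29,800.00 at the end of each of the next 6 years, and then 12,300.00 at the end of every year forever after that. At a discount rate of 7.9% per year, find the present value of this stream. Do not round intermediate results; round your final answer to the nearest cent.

236842.61

PV of 6-year annuity: 29,800.00 × [1 − (1+0.079)^−6] / 0.079 = 138180.73544
Perpetuity value at year 6: 12,300.00 / 0.079 = 155696.20253
PV of perpetuity: 155696.20253 / (1+0.079)^6 = 98661.87213
Total PV = 138180.73544 + 98661.87213 = 236842.60757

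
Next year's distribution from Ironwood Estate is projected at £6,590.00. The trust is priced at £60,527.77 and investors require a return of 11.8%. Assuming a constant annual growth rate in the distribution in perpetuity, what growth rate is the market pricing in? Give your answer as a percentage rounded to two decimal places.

0.91%

P = D₁/(r−g) ⇒ g = r − D₁/P = 0.118 − £6,590.00/£60,527.77 = 0.009124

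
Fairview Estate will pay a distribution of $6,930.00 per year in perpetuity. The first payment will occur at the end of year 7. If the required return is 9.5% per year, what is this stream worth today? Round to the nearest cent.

Value at end of year 6: C / r = $6,930.00 / 0.095 = $72,947.3684
Discount to today: PV = $72,947.3684 / (1 + 0.095)^6 = $72,947.3684 / 1.723791 = $42,317.98

$42317.98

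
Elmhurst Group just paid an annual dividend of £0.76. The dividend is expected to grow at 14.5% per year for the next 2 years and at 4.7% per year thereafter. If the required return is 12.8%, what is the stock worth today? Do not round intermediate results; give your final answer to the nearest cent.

£11.68

D_1 = 0.87020
D_2 = 0.99638
Terminal value at year 2: TV = D_2×(1+g_2)/(r−g_2) = 1.04321/0.081 = 12.87912
P_0 = D_1/(1+r)^1 + D_2/(1+r)^2 + TV/(1+r)^2
    = 0.77145 + 0.78308 + 10.12204 = 11.67657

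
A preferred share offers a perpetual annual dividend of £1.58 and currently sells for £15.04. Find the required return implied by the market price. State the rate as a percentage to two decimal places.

10.51%

P = C/r ⇒ r = C/P = £1.58/£15.04 = 0.105053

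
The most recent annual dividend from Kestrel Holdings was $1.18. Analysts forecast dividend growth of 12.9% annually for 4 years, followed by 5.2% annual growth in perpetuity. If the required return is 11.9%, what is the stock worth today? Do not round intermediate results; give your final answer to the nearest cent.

D_1 = 1.33222
D_2 = 1.50408
D_3 = 1.69810
D_4 = 1.91716
Terminal value at year 4: TV = D_4×(1+g_2)/(r−g_2) = 2.01685/0.067 = 30.10223
P_0 = D_1/(1+r)^1 + D_2/(1+r)^2 + D_3/(1+r)^3 + D_4/(1+r)^4 + TV/(1+r)^4
    = 1.19055 + 1.20118 + 1.21192 + 1.22275 + 19.19899 = 24.02539

$24.03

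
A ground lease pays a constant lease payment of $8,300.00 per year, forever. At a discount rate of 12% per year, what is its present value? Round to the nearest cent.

$69166.67

Level perpetuity: PV = C / r = $8,300.00 / 0.12 = $69,166.67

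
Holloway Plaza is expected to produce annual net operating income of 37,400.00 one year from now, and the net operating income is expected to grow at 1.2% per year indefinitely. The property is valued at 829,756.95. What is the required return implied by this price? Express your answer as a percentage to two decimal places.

P = D₁/(r − g) ⇒ r = D₁/P + g = 37,400.0000/829,756.95 + 0.012 = 0.045073 + 0.012 = 0.057073

5.71%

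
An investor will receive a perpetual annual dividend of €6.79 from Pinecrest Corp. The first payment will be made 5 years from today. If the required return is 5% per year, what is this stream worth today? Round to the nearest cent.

Value at end of year 4: C / r = €6.79 / 0.05 = €135.8000
Discount to today: PV = €135.8000 / (1 + 0.05)^4 = €135.8000 / 1.215506 = €111.72

€111.72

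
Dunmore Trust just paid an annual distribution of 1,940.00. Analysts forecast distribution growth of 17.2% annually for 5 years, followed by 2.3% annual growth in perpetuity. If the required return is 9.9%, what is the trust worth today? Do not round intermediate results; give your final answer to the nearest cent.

D_1 = 2273.68000
D_2 = 2664.75296
D_3 = 3123.09047
D_4 = 3660.26203
D_5 = 4289.82710
Terminal value at year 5: TV = D_5×(1+g_2)/(r−g_2) = 4388.49312/0.076 = 57743.33056
P_0 = D_1/(1+r)^1 + D_2/(1+r)^2 + D_3/(1+r)^3 + D_4/(1+r)^4 + D_5/(1+r)^5 + TV/(1+r)^5
    = 2068.86260 + 2206.28478 + 2352.83509 + 2509.11985 + 2675.78569 + 36017.48365 = 47830.37165

47830.37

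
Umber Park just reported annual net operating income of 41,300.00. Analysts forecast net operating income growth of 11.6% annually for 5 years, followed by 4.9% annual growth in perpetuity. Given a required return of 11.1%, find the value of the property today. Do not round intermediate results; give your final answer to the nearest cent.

923940.22

D_1 = 46090.80000
D_2 = 51437.33280
D_3 = 57404.06340
D_4 = 64062.93476
D_5 = 71494.23519
Terminal value at year 5: TV = D_5×(1+g_2)/(r−g_2) = 74997.45272/0.062 = 1209636.33413
P_0 = D_1/(1+r)^1 + D_2/(1+r)^2 + D_3/(1+r)^3 + D_4/(1+r)^4 + D_5/(1+r)^5 + TV/(1+r)^5
    = 41485.86859 + 41672.57367 + 41860.11900 + 42048.50838 + 42237.74559 + 714635.40519 = 923940.22041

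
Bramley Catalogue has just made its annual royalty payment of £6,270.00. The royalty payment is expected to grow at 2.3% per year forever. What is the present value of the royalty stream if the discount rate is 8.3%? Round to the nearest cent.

D₁ = D₀ × (1 + g) = £6,270.00 × 1.023 = £6,414.2100
Growing perpetuity: P = D₁ / (r − g) = £6,414.2100 / (0.083 − 0.023) = £106,903.50

£106903.50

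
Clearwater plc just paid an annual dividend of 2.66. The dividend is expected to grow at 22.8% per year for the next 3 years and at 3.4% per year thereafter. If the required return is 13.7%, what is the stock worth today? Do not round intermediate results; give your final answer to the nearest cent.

42.97

D_1 = 3.26648
D_2 = 4.01124
D_3 = 4.92580
Terminal value at year 3: TV = D_3×(1+g_2)/(r−g_2) = 5.09328/0.103 = 49.44929
P_0 = D_1/(1+r)^1 + D_2/(1+r)^2 + D_3/(1+r)^3 + TV/(1+r)^3
    = 2.87289 + 3.10283 + 3.35116 + 33.64176 = 42.96864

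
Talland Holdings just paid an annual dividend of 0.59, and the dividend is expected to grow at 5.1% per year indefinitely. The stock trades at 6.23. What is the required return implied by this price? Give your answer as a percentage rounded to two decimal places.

15.05%

D₁ = 0.59 × 1.051 = 0.6201
P = D₁/(r − g) ⇒ r = D₁/P + g = 0.6201/6.23 + 0.051 = 0.099533 + 0.051 = 0.150533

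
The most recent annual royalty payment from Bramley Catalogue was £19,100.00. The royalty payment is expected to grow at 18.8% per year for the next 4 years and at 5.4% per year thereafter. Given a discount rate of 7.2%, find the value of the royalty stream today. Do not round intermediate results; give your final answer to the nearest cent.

D_1 = 22690.80000
D_2 = 26956.67040
D_3 = 32024.52444
D_4 = 38045.13503
Terminal value at year 4: TV = D_4×(1+g_2)/(r−g_2) = 40099.57232/0.018 = 2227754.01781
P_0 = D_1/(1+r)^1 + D_2/(1+r)^2 + D_3/(1+r)^3 + D_4/(1+r)^4 + TV/(1+r)^4
    = 21166.79104 + 23457.22739 + 25995.50946 + 28808.45638 + 1686895.16781 = 1786323.15208

£1786323.15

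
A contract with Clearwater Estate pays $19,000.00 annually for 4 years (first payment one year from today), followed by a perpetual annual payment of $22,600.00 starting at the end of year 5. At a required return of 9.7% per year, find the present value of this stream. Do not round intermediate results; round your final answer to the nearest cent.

PV of 4-year annuity: $19,000.00 × [1 − (1+0.097)^−4] / 0.097 = 60620.65717
Perpetuity value at year 4: $22,600.00 / 0.097 = 232989.69072
PV of perpetuity: 232989.69072 / (1+0.097)^4 = 160883.01430
Total PV = 60620.65717 + 160883.01430 = 221503.67147

$221503.67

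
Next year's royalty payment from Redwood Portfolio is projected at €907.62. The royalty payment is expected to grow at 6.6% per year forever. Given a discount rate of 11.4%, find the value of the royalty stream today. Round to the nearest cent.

€18908.75

Growing perpetuity: P = D₁ / (r − g) = €907.6200 / (0.114 − 0.066) = €18,908.75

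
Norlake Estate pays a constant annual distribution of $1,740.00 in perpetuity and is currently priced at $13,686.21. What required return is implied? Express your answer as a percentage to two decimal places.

P = C/r ⇒ r = C/P = $1,740.00/$13,686.21 = 0.127135

12.71%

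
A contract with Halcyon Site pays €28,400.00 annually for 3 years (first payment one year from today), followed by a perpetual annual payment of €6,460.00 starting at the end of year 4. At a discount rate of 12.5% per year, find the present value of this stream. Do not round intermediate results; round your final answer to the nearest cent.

€103926.69

PV of 3-year annuity: €28,400.00 × [1 − (1+0.125)^−3] / 0.125 = 67630.17833
Perpetuity value at year 3: €6,460.00 / 0.125 = 51680.00000
PV of perpetuity: 51680.00000 / (1+0.125)^3 = 36296.51578
Total PV = 67630.17833 + 36296.51578 = 103926.69410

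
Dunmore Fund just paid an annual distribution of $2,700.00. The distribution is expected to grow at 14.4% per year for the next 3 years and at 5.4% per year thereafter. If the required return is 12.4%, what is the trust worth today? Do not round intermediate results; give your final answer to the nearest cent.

$51254.98

D_1 = 3088.80000
D_2 = 3533.58720
D_3 = 4042.42376
Terminal value at year 3: TV = D_3×(1+g_2)/(r−g_2) = 4260.71464/0.07 = 60867.35200
P_0 = D_1/(1+r)^1 + D_2/(1+r)^2 + D_3/(1+r)^3 + TV/(1+r)^3
    = 2748.04270 + 2796.94026 + 2846.70788 + 42863.28725 = 51254.97810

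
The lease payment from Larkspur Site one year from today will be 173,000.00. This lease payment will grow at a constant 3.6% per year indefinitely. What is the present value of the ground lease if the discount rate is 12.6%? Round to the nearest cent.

Growing perpetuity: P = D₁ / (r − g) = 173,000.0000 / (0.126 − 0.036) = 1,922,222.22

1922222.22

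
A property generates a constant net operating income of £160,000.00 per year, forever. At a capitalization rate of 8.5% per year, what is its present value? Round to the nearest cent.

£1882352.94

Level perpetuity: PV = C / r = £160,000.00 / 0.085 = £1,882,352.94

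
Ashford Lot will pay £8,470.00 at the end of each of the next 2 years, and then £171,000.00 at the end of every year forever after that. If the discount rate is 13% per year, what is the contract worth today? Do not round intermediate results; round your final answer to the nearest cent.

£1044267.93

PV of 2-year annuity: £8,470.00 × [1 − (1+0.13)^−2] / 0.13 = 14128.82763
Perpetuity value at year 2: £171,000.00 / 0.13 = 1315384.61538
PV of perpetuity: 1315384.61538 / (1+0.13)^2 = 1030139.09890
Total PV = 14128.82763 + 1030139.09890 = 1044267.92653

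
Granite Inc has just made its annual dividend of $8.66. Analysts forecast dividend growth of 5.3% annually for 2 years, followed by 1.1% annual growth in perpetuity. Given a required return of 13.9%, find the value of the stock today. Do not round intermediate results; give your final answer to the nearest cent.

D_1 = 9.11898
D_2 = 9.60229
Terminal value at year 2: TV = D_2×(1+g_2)/(r−g_2) = 9.70791/0.128 = 75.84306
P_0 = D_1/(1+r)^1 + D_2/(1+r)^2 + TV/(1+r)^2
    = 8.00613 + 7.40163 + 58.46129 = 73.86904

$73.87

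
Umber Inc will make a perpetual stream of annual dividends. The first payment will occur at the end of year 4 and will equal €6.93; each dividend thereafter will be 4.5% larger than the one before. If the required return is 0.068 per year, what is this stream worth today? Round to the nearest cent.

€247.34

Value at end of year 3: C₁ / (r − g) = €6.93 / (0.068 − 0.045) = €301.3043
Discount to today: PV = €301.3043 / (1 + 0.068)^3 = €301.3043 / 1.218186 = €247.34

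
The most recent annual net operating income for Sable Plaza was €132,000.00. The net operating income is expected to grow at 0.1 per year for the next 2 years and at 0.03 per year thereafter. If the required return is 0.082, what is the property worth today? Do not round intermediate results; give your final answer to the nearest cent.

€2972956.06

D_1 = 145200.00000
D_2 = 159720.00000
Terminal value at year 2: TV = D_2×(1+g_2)/(r−g_2) = 164511.60000/0.052 = 3163684.61538
P_0 = D_1/(1+r)^1 + D_2/(1+r)^2 + TV/(1+r)^2
    = 134195.93346 + 136428.39815 + 2702331.73266 = 2972956.06427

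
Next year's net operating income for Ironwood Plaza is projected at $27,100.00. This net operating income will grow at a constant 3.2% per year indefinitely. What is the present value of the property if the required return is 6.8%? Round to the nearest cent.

$752777.78

Growing perpetuity: P = D₁ / (r − g) = $27,100.0000 / (0.068 − 0.032) = $752,777.78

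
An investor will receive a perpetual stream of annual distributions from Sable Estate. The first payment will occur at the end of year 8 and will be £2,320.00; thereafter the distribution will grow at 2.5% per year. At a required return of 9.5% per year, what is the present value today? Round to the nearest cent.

£17558.65

Value at end of year 7: C₁ / (r − g) = £2,320.00 / (0.095 − 0.025) = £33,142.8571
Discount to today: PV = £33,142.8571 / (1 + 0.095)^7 = £33,142.8571 / 1.887552 = £17,558.65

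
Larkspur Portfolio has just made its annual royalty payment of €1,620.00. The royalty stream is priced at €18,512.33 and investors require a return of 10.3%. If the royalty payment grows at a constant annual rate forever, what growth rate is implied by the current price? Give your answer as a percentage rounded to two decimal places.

1.42%

P = D₀(1+g)/(r−g) ⇒ P(r−g) = D₀(1+g) ⇒ g(P+D₀) = P·r − D₀
g = (P·r − D₀)/(P + D₀) = (€18,512.33×0.103 − €1,620.00) / (€18,512.33 + €1,620.00) = 0.014244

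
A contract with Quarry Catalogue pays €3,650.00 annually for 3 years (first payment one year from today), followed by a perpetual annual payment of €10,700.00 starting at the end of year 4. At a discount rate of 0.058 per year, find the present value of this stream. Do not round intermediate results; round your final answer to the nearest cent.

€165568.07

PV of 3-year annuity: €3,650.00 × [1 − (1+0.058)^−3] / 0.058 = 9792.70861
Perpetuity value at year 3: €10,700.00 / 0.058 = 184482.75862
PV of perpetuity: 184482.75862 / (1+0.058)^3 = 155775.36625
Total PV = 9792.70861 + 155775.36625 = 165568.07486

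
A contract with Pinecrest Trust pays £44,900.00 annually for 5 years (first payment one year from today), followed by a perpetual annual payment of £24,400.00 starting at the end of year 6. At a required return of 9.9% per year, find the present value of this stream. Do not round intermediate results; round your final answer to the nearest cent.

PV of 5-year annuity: £44,900.00 × [1 − (1+0.099)^−5] / 0.099 = 170642.03890
Perpetuity value at year 5: £24,400.00 / 0.099 = 246464.64646
PV of perpetuity: 246464.64646 / (1+0.099)^5 = 153732.66987
Total PV = 170642.03890 + 153732.66987 = 324374.70877

£324374.71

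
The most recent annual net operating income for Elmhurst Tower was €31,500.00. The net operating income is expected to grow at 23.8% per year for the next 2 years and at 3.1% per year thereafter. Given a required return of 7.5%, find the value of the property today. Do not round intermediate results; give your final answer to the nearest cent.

€1056958.86

D_1 = 38997.00000
D_2 = 48278.28600
Terminal value at year 2: TV = D_2×(1+g_2)/(r−g_2) = 49774.91287/0.044 = 1131248.01968
P_0 = D_1/(1+r)^1 + D_2/(1+r)^2 + TV/(1+r)^2
    = 36276.27907 + 41776.77534 + 978905.80394 = 1056958.85835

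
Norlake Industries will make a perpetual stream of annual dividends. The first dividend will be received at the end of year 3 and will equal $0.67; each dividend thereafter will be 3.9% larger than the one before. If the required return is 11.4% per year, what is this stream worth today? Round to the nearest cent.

$7.20

Value at end of year 2: C₁ / (r − g) = $0.67 / (0.114 − 0.039) = $8.9333
Discount to today: PV = $8.9333 / (1 + 0.114)^2 = $8.9333 / 1.240996 = $7.20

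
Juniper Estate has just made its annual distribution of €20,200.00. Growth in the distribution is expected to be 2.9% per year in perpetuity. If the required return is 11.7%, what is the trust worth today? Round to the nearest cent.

€236202.27

D₁ = D₀ × (1 + g) = €20,200.00 × 1.029 = €20,785.8000
Growing perpetuity: P = D₁ / (r − g) = €20,785.8000 / (0.117 − 0.029) = €236,202.27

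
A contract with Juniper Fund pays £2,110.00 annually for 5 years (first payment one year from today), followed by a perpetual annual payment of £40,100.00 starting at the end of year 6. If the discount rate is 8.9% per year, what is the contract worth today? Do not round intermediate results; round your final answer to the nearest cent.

£302409.74

PV of 5-year annuity: £2,110.00 × [1 − (1+0.089)^−5] / 0.089 = 8228.50341
Perpetuity value at year 5: £40,100.00 / 0.089 = 450561.79775
PV of perpetuity: 450561.79775 / (1+0.089)^5 = 294181.23524
Total PV = 8228.50341 + 294181.23524 = 302409.73865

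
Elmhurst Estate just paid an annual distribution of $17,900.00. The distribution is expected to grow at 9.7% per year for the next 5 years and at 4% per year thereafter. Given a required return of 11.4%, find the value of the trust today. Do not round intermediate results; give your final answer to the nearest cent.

D_1 = 19636.30000
D_2 = 21541.02110
D_3 = 23630.50015
D_4 = 25922.65866
D_5 = 28437.15655
Terminal value at year 5: TV = D_5×(1+g_2)/(r−g_2) = 29574.64281/0.074 = 399657.33531
P_0 = D_1/(1+r)^1 + D_2/(1+r)^2 + D_3/(1+r)^3 + D_4/(1+r)^4 + D_5/(1+r)^5 + TV/(1+r)^5
    = 17626.84022 + 17357.84894 + 17092.96255 + 16832.11842 + 16575.25485 + 232949.52768 = 318434.55267

$318434.55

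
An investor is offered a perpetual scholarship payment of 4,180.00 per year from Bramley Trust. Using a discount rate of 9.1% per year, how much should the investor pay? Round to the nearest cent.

Level perpetuity: PV = C / r = 4,180.00 / 0.091 = 45,934.07

45934.07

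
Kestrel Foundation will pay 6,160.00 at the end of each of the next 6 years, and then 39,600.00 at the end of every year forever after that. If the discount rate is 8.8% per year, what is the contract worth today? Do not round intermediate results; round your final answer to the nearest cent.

299092.16

PV of 6-year annuity: 6,160.00 × [1 − (1+0.088)^−6] / 0.088 = 27798.81288
Perpetuity value at year 6: 39,600.00 / 0.088 = 450000.00000
PV of perpetuity: 450000.00000 / (1+0.088)^6 = 271293.34577
Total PV = 27798.81288 + 271293.34577 = 299092.15865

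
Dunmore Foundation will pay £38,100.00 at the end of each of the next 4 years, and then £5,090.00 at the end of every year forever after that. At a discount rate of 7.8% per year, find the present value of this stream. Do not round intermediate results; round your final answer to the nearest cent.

PV of 4-year annuity: £38,100.00 × [1 − (1+0.078)^−4] / 0.078 = 126755.85773
Perpetuity value at year 4: £5,090.00 / 0.078 = 65256.41026
PV of perpetuity: 65256.41026 / (1+0.078)^4 = 48322.35997
Total PV = 126755.85773 + 48322.35997 = 175078.21770

£175078.22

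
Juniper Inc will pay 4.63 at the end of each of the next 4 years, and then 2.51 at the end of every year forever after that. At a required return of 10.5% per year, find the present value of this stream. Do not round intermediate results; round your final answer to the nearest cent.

30.55

PV of 4-year annuity: 4.63 × [1 − (1+0.105)^−4] / 0.105 = 14.51902
Perpetuity value at year 4: 2.51 / 0.105 = 23.90476
PV of perpetuity: 23.90476 / (1+0.105)^4 = 16.03376
Total PV = 14.51902 + 16.03376 = 30.55278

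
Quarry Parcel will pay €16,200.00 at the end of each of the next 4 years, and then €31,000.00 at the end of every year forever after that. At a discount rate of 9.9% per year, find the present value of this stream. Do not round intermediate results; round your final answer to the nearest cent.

PV of 4-year annuity: €16,200.00 × [1 − (1+0.099)^−4] / 0.099 = 51463.17889
Perpetuity value at year 4: €31,000.00 / 0.099 = 313131.31313
PV of perpetuity: 313131.31313 / (1+0.099)^4 = 214652.39057
Total PV = 51463.17889 + 214652.39057 = 266115.56945

€266115.57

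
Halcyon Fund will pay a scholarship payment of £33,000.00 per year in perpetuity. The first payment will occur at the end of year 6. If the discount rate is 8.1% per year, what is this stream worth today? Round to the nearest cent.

£275994.52

Value at end of year 5: C / r = £33,000.00 / 0.081 = £407,407.4074
Discount to today: PV = £407,407.4074 / (1 + 0.081)^5 = £407,407.4074 / 1.476143 = £275,994.52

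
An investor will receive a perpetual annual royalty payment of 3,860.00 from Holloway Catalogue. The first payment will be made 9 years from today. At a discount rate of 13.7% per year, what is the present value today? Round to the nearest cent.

Value at end of year 8: C / r = 3,860.00 / 0.137 = 28,175.1825
Discount to today: PV = 28,175.1825 / (1 + 0.137)^8 = 28,175.1825 / 2.793082 = 10,087.49

10087.49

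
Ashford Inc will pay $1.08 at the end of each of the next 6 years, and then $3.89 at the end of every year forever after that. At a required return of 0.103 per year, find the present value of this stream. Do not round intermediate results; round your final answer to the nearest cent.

$25.64

PV of 6-year annuity: $1.08 × [1 − (1+0.103)^−6] / 0.103 = 4.66262
Perpetuity value at year 6: $3.89 / 0.103 = 37.76699
PV of perpetuity: 37.76699 / (1+0.103)^6 = 20.97294
Total PV = 4.66262 + 20.97294 = 25.63556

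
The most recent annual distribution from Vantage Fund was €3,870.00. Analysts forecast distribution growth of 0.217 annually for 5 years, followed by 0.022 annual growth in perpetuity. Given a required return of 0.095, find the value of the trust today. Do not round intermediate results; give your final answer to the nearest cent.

€118742.47

D_1 = 4709.79000
D_2 = 5731.81443
D_3 = 6975.61816
D_4 = 8489.32730
D_5 = 10331.51133
Terminal value at year 5: TV = D_5×(1+g_2)/(r−g_2) = 10558.80458/0.073 = 144641.15858
P_0 = D_1/(1+r)^1 + D_2/(1+r)^2 + D_3/(1+r)^3 + D_4/(1+r)^4 + D_5/(1+r)^5 + TV/(1+r)^5
    = 4301.17808 + 4780.39610 + 5313.00644 + 5904.95784 + 6562.86182 + 91880.06547 = 118742.46574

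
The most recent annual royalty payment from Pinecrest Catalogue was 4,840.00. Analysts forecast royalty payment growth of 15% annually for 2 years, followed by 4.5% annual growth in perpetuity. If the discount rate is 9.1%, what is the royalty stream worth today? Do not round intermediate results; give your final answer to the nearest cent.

D_1 = 5566.00000
D_2 = 6400.90000
Terminal value at year 2: TV = D_2×(1+g_2)/(r−g_2) = 6688.94050/0.046 = 145411.75000
P_0 = D_1/(1+r)^1 + D_2/(1+r)^2 + TV/(1+r)^2
    = 5101.74152 + 5377.63772 + 122165.90032 = 132645.27956

132645.28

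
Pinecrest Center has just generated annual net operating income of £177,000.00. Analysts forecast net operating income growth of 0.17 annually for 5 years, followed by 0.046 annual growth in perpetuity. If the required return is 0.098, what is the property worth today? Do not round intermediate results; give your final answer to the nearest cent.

D_1 = 207090.00000
D_2 = 242295.30000
D_3 = 283485.50100
D_4 = 331678.03617
D_5 = 388063.30232
Terminal value at year 5: TV = D_5×(1+g_2)/(r−g_2) = 405914.21423/0.052 = 7806042.58126
P_0 = D_1/(1+r)^1 + D_2/(1+r)^2 + D_3/(1+r)^3 + D_4/(1+r)^4 + D_5/(1+r)^5 + TV/(1+r)^5
    = 188606.55738 + 200974.20048 + 214152.83658 + 228195.64554 + 243159.29442 + 4891242.73016 = 5966331.26457

£5966331.26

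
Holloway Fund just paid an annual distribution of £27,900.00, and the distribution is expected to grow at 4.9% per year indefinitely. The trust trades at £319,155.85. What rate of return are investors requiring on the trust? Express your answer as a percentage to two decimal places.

14.07%

D₁ = £27,900.00 × 1.049 = £29,267.1000
P = D₁/(r − g) ⇒ r = D₁/P + g = £29,267.1000/£319,155.85 + 0.049 = 0.091702 + 0.049 = 0.140702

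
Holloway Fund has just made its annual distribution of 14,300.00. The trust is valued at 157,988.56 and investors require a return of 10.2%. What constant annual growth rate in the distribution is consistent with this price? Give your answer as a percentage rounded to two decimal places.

P = D₀(1+g)/(r−g) ⇒ P(r−g) = D₀(1+g) ⇒ g(P+D₀) = P·r − D₀
g = (P·r − D₀)/(P + D₀) = (157,988.56×0.102 − 14,300.00) / (157,988.56 + 14,300.00) = 0.010534

1.05%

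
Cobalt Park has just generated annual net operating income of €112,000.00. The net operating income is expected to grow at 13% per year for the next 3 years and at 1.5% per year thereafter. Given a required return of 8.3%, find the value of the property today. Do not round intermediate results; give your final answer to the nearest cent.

€2265016.99

D_1 = 126560.00000
D_2 = 143012.80000
D_3 = 161604.46400
Terminal value at year 3: TV = D_3×(1+g_2)/(r−g_2) = 164028.53096/0.068 = 2412184.27882
P_0 = D_1/(1+r)^1 + D_2/(1+r)^2 + D_3/(1+r)^3 + TV/(1+r)^3
    = 116860.57248 + 121932.08394 + 127223.68869 + 1899000.64737 = 2265016.99248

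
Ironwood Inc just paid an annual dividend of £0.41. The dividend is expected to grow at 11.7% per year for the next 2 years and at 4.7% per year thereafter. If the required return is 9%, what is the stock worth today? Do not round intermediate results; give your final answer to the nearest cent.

D_1 = 0.45797
D_2 = 0.51155
Terminal value at year 2: TV = D_2×(1+g_2)/(r−g_2) = 0.53560/0.043 = 12.45571
P_0 = D_1/(1+r)^1 + D_2/(1+r)^2 + TV/(1+r)^2
    = 0.42016 + 0.43056 + 10.48372 = 11.33444

£11.33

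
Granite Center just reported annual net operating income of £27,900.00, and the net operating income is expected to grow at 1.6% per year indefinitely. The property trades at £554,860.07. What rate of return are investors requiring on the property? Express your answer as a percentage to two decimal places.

D₁ = £27,900.00 × 1.016 = £28,346.4000
P = D₁/(r − g) ⇒ r = D₁/P + g = £28,346.4000/£554,860.07 + 0.016 = 0.051087 + 0.016 = 0.067087

6.71%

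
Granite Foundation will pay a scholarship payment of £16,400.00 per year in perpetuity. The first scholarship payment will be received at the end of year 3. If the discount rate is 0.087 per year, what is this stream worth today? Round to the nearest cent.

£159538.50

Value at end of year 2: C / r = £16,400.00 / 0.087 = £188,505.7471
Discount to today: PV = £188,505.7471 / (1 + 0.087)^2 = £188,505.7471 / 1.181569 = £159,538.50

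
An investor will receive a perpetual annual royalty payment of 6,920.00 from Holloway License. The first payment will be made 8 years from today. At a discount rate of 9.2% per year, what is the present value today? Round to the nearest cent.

Value at end of year 7: C / r = 6,920.00 / 0.092 = 75,217.3913
Discount to today: PV = 75,217.3913 / (1 + 0.092)^7 = 75,217.3913 / 1.851648 = 40,621.86

40621.86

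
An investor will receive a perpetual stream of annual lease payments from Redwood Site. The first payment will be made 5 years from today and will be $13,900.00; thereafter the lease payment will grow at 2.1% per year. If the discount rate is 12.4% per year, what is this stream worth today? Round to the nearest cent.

Value at end of year 4: C₁ / (r − g) = $13,900.00 / (0.124 − 0.021) = $134,951.4563
Discount to today: PV = $134,951.4563 / (1 + 0.124)^4 = $134,951.4563 / 1.596119 = $84,549.75

$84549.75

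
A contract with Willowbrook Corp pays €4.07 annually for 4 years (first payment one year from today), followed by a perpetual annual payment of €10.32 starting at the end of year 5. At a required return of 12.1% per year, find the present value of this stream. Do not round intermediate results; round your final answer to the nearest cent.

PV of 4-year annuity: €4.07 × [1 − (1+0.121)^−4] / 0.121 = 12.33602
Perpetuity value at year 4: €10.32 / 0.121 = 85.28926
PV of perpetuity: 85.28926 / (1+0.121)^4 = 54.00971
Total PV = 12.33602 + 54.00971 = 66.34573

€66.35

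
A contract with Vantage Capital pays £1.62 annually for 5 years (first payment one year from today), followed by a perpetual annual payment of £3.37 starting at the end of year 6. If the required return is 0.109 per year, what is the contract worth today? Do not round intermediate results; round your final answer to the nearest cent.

£24.43

PV of 5-year annuity: £1.62 × [1 − (1+0.109)^−5] / 0.109 = 6.00245
Perpetuity value at year 5: £3.37 / 0.109 = 30.91743
PV of perpetuity: 30.91743 / (1+0.109)^5 = 18.43086
Total PV = 6.00245 + 18.43086 = 24.43331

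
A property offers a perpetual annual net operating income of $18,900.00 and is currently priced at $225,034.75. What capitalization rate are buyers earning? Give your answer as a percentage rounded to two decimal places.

8.40%

P = C/r ⇒ r = C/P = $18,900.00/$225,034.75 = 0.083987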